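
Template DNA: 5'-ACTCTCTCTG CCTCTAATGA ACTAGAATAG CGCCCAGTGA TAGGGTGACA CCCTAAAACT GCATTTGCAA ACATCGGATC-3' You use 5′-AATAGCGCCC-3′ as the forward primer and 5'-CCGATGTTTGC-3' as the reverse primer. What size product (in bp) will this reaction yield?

52 bp

The forward primer matches the template at positions 26–35.
The reverse primer's reverse complement is GCAAACATCGG, which matches the template at positions 67–77.
Amplicon spans positions 26–77: 52 bp.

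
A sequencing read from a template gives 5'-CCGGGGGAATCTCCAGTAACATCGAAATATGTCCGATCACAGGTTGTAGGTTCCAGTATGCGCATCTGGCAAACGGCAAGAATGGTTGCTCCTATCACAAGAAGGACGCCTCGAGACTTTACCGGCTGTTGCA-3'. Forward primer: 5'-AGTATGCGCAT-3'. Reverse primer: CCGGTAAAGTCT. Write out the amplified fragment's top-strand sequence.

Scanning the template, AGTATGCGCAT occurs at positions 55–65; this primer anneals to the bottom strand there with its 3' end pointing downstream.
Reverse complement of the reverse primer: AGACTTTACCGG. This occurs on the top strand at positions 114–125.
The product is the template from position 55 through 125 (71 bp).

5'-AGTATGCGCATCTGGCAAACGGCAAGAATGGTTGCTCCTATCACAAGAAGGACGCCTCGAGACTTTACCGG-3'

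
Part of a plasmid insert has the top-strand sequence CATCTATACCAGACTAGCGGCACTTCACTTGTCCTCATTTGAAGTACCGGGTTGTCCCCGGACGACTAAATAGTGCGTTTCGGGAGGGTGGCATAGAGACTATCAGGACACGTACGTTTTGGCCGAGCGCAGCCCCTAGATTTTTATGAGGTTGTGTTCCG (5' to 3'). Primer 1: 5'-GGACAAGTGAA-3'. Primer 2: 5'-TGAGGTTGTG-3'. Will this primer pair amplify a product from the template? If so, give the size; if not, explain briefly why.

Primer 1 (GGACAAGTGAA) has reverse complement TTCACTTGTCC, which matches the top strand at positions 24–34; primer 1 anneals to the top strand there with its 3' end pointing upstream toward position 24.
Primer 2 (TGAGGTTGTG) matches the top strand directly at positions 147–156; it anneals to the bottom strand with its 3' end pointing downstream toward position 156.
The 3' ends diverge (primer 1 extends toward position 1, primer 2 toward position 161), so the primers never converge on a shared product.

No product — the primers' 3' ends point away from each other.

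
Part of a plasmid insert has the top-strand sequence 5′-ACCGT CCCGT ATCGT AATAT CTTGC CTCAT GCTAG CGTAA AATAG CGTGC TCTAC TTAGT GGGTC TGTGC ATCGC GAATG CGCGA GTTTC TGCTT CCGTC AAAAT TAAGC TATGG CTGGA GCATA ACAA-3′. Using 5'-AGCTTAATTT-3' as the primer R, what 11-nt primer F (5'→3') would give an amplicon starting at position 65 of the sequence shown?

The reverse primer's reverse complement AAATTAAGCT matches the template at positions 102–111; the product starts at position 65.
The forward primer is identical to the top strand over positions 65–75: CTGTGCATCGC.

5'-CTGTGCATCGC-3'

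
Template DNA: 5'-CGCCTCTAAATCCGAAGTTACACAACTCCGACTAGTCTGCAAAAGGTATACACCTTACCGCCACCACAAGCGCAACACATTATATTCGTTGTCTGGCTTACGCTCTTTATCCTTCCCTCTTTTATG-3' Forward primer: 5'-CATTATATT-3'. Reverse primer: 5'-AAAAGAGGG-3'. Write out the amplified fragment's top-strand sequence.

The forward primer matches the template at positions 78–86.
The reverse primer's reverse complement is CCCTCTTTT, which matches the template at positions 115–123.
The product is the template from position 78 through 123 (46 bp).

5'-CATTATATTCGTTGTCTGGCTTACGCTCTTTATCCTTCCCTCTTTT-3'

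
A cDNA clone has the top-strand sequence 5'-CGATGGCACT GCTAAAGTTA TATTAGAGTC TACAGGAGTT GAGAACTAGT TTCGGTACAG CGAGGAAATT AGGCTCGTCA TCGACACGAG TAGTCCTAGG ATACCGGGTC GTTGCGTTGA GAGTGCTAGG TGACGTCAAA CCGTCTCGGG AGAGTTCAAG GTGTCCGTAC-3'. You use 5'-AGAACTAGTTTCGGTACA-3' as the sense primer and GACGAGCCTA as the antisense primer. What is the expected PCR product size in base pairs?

38 bp

The forward primer matches the template at positions 42–59.
The reverse primer's reverse complement is TAGGCTCGTC, which matches the template at positions 70–79.
Product length = (reverse-primer end) − (forward-primer start) + 1 = 79 − 42 + 1 = 38 bp.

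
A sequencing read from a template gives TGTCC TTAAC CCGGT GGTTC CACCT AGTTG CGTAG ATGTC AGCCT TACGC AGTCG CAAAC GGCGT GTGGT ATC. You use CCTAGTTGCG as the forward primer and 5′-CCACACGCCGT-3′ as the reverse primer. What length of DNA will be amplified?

47 bp

The forward primer matches the template at positions 23–32.
The reverse primer's reverse complement is ACGGCGTGTGG, which matches the template at positions 59–69.
Amplicon spans positions 23–69: 47 bp.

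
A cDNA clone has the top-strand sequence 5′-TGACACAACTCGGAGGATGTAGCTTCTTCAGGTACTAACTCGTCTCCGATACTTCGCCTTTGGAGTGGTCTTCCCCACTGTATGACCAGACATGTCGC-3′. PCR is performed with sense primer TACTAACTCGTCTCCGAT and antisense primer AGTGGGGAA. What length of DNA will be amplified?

Scanning the template, TACTAACTCGTCTCCGAT occurs at positions 33–50; this primer anneals to the bottom strand there with its 3' end pointing downstream.
The reverse primer's reverse complement is TTCCCCACT, which matches the template at positions 71–79.
The product runs from position 33 to position 79, so its length is 79 − 33 + 1 = 47 bp.

47 bp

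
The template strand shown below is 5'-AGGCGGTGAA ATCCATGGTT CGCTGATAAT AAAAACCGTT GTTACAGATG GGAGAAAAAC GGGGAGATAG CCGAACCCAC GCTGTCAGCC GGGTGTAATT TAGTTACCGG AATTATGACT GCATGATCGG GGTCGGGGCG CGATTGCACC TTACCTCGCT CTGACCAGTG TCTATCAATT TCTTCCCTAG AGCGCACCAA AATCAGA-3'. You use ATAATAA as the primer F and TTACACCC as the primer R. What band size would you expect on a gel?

The forward primer matches the template at positions 26–32.
Reverse complement of the reverse primer: GGGTGTAA. This occurs on the top strand at positions 91–98.
Amplicon spans positions 26–98: 73 bp.

73 bp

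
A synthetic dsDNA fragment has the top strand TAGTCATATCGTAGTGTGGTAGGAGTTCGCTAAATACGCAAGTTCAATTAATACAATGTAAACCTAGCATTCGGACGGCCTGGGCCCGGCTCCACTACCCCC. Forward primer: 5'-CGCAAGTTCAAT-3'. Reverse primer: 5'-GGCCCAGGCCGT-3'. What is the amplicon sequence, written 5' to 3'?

5'-CGCAAGTTCAATTAATACAATGTAAACCTAGCATTCGGACGGCCTGGGCC-3'

Forward primer CGCAAGTTCAAT is found on the top strand at positions 37–48.
Taking the reverse complement of GGCCCAGGCCGT gives ACGGCCTGGGCC, found at positions 75–86 on the template; the primer anneals here to the top strand with its 3' end pointing upstream.
The product is the template from position 37 through 86 (50 bp).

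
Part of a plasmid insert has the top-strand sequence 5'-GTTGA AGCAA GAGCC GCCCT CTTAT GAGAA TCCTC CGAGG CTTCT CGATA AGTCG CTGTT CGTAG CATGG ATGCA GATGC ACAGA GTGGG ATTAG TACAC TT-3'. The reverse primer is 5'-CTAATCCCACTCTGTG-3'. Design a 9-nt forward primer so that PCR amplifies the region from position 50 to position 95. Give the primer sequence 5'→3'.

5'-AAGTCGCTG-3'

The reverse primer's reverse complement CACAGAGTGGGATTAG matches the template at positions 80–95; the product starts at position 50.
The forward primer is identical to the top strand over positions 50–58: AAGTCGCTG.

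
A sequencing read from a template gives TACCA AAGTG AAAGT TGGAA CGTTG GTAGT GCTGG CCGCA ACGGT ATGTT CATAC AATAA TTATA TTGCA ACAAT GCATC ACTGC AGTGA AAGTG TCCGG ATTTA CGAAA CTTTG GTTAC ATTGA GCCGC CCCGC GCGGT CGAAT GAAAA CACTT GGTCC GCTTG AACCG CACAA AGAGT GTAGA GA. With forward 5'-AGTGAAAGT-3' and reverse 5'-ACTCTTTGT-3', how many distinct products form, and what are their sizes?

Two products: 174 bp, 95 bp

The forward primer AGTGAAAGT matches the top strand at positions 7–15, 86–94.
The reverse primer's reverse complement is ACAAAGAGT, matching at positions 172–180.
Each forward site pairs with the reverse site to give a product ending at position 180: sizes 174, 95 bp.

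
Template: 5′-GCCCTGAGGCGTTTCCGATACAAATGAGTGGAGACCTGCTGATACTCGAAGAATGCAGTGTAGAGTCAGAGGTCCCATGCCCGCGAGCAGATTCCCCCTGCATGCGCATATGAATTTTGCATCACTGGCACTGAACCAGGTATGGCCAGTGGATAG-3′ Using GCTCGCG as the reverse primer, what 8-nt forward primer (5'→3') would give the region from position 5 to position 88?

The reverse primer's reverse complement CGCGAGC matches the template at positions 82–88; the product starts at position 5.
The forward primer is identical to the top strand over positions 5–12: TGAGGCGT.

5'-TGAGGCGT-3'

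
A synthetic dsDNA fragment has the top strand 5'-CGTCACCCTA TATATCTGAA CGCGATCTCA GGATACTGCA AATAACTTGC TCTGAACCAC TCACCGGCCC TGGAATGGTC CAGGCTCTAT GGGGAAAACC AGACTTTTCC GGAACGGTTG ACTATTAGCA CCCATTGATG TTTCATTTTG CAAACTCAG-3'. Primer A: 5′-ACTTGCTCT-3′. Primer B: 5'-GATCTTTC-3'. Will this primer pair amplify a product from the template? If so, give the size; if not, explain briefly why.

No product — primer B has no binding site in the template.

Primer B (GATCTTTC) does not match the top strand, and its reverse complement GAAAGATC does not match either.
With no annealing site for primer B, no amplification occurs.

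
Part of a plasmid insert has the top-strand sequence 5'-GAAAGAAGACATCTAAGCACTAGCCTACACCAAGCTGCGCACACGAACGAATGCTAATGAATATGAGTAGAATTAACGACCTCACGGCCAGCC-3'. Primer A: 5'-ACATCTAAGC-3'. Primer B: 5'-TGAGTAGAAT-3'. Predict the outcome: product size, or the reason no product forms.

No product — both primers anneal to the same strand and extend in the same direction.

Primer A (ACATCTAAGC) matches the top strand at positions 9–18 (3' end points downstream).
Primer B (TGAGTAGAAT) also matches the top strand directly, at positions 64–73 — its reverse complement ATTCTACTCA is not present.
Both primers anneal to the bottom strand with 3' ends pointing the same way, so neither can prime synthesis back toward the other.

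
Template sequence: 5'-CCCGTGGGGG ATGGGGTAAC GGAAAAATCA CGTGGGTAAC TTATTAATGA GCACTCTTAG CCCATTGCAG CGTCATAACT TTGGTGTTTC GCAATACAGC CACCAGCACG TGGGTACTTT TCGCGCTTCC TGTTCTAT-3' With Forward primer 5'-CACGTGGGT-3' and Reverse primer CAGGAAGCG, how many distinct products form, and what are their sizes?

The forward primer CACGTGGGT matches the top strand at positions 29–37, 107–115.
The reverse primer's reverse complement is CGCTTCCTG, matching at positions 124–132.
Each forward site pairs with the reverse site to give a product ending at position 132: sizes 104, 26 bp.

Two products: 104 bp, 26 bp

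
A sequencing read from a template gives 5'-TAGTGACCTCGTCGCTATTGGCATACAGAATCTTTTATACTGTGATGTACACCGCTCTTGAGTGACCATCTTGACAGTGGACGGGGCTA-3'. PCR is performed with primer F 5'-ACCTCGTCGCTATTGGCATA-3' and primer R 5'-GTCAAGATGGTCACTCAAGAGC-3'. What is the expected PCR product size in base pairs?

70 bp

The forward primer matches the template at positions 6–25.
Taking the reverse complement of GTCAAGATGGTCACTCAAGAGC gives GCTCTTGAGTGACCATCTTGAC, found at positions 54–75 on the template; the primer anneals here to the top strand with its 3' end pointing upstream.
The product runs from position 6 to position 75, so its length is 75 − 6 + 1 = 70 bp.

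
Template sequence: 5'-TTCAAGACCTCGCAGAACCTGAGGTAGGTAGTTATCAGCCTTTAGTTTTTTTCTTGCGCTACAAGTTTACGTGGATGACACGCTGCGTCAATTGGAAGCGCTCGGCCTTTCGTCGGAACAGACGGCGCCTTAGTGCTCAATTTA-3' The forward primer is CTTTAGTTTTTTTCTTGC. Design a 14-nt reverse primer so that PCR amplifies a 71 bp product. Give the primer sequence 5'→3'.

The forward primer binds at positions 40–57, so a 71 bp product ends at position 40 + 71 − 1 = 110.
The reverse primer anneals to the top strand over positions 97–110, i.e. to AGCGCTCGGCCTTT.
Its sequence written 5'→3' is the reverse complement: AAAGGCCGAGCGCT.

5'-AAAGGCCGAGCGCT-3'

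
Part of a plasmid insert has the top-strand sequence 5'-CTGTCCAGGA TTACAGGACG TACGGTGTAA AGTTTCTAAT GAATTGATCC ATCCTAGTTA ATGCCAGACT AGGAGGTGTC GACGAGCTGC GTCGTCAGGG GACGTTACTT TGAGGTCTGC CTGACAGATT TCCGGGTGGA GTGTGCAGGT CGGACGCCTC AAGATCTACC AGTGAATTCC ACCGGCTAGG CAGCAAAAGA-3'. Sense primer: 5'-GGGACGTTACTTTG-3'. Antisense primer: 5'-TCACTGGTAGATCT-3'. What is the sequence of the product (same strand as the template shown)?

The forward primer matches the template at positions 99–112.
The reverse primer's reverse complement is AGATCTACCAGTGA, which matches the template at positions 162–175.
The product is the template from position 99 through 175 (77 bp).

5'-GGGACGTTACTTTGAGGTCTGCCTGACAGATTTCCGGGTGGAGTGTGCAGGTCGGACGCCTCAAGATCTACCAGTGA-3'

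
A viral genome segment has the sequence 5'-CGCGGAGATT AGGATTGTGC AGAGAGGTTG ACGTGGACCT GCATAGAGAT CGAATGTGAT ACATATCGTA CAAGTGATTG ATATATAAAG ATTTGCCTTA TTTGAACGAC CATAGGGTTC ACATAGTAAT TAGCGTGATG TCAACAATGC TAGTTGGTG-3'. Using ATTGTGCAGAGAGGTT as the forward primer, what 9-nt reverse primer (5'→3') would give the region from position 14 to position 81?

The product's 3' end on the top strand is position 81.
The reverse primer anneals to the top strand over positions 73–81, i.e. to AGTGATTGA.
Its sequence written 5'→3' is the reverse complement: TCAATCACT.

5'-TCAATCACT-3'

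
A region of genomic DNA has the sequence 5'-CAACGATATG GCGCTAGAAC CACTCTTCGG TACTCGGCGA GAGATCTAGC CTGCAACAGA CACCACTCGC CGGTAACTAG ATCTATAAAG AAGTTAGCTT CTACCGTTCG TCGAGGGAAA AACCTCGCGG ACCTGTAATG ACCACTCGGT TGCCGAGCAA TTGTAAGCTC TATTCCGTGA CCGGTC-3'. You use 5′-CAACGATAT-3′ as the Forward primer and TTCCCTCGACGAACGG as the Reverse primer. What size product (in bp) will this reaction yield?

Scanning the template, CAACGATAT occurs at positions 1–9; this primer anneals to the bottom strand there with its 3' end pointing downstream.
Taking the reverse complement of TTCCCTCGACGAACGG gives CCGTTCGTCGAGGGAA, found at positions 104–119 on the template; the primer anneals here to the top strand with its 3' end pointing upstream.
The product runs from position 1 to position 119, so its length is 119 − 1 + 1 = 119 bp.

119 bp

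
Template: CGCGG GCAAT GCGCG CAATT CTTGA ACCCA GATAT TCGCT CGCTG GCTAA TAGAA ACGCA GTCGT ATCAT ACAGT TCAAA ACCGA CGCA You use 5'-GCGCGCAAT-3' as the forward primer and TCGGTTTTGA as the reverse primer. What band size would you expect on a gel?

75 bp

The forward primer matches the template at positions 11–19.
The reverse primer's reverse complement is TCAAAACCGA, which matches the template at positions 76–85.
Product length = (reverse-primer end) − (forward-primer start) + 1 = 85 − 11 + 1 = 75 bp.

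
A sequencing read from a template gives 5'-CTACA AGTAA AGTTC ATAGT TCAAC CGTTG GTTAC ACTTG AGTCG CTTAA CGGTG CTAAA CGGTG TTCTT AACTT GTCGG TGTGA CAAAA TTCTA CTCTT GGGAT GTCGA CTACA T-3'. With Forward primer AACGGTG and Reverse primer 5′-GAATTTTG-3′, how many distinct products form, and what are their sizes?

Two products: 45 bp, 35 bp

The forward primer AACGGTG matches the top strand at positions 49–55, 59–65.
The reverse primer's reverse complement is CAAAATTC, matching at positions 86–93.
Each forward site pairs with the reverse site to give a product ending at position 93: sizes 45, 35 bp.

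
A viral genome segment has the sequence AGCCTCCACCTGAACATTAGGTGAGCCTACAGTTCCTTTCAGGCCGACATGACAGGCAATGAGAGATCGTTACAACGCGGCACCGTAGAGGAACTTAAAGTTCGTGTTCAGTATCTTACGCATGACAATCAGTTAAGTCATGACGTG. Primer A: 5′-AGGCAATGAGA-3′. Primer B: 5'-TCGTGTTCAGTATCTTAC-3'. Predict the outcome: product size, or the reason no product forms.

Primer A (AGGCAATGAGA) matches the top strand at positions 54–64 (3' end points downstream).
Primer B (TCGTGTTCAGTATCTTAC) also matches the top strand directly, at positions 102–119 — its reverse complement GTAAGATACTGAACACGA is not present.
Both primers anneal to the bottom strand with 3' ends pointing the same way, so neither can prime synthesis back toward the other.

No product — both primers anneal to the same strand and extend in the same direction.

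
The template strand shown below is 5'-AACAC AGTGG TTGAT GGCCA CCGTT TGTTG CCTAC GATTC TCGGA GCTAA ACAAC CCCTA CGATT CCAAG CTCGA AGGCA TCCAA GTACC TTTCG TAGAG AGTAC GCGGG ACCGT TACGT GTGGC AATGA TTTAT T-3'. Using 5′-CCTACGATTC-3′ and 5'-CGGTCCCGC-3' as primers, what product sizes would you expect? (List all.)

The forward primer CCTACGATTC matches the top strand at positions 31–40, 57–66.
The reverse primer's reverse complement is GCGGGACCG, matching at positions 106–114.
Each forward site pairs with the reverse site to give a product ending at position 114: sizes 84, 58 bp.

84 bp, 58 bp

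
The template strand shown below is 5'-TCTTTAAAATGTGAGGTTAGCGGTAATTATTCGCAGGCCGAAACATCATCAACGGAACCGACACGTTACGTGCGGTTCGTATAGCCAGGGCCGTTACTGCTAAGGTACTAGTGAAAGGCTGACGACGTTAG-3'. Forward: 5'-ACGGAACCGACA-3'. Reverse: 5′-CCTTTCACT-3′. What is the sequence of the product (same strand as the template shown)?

The forward primer matches the template at positions 52–63.
Taking the reverse complement of CCTTTCACT gives AGTGAAAGG, found at positions 110–118 on the template; the primer anneals here to the top strand with its 3' end pointing upstream.
The product is the template from position 52 through 118 (67 bp).

5'-ACGGAACCGACACGTTACGTGCGGTTCGTATAGCCAGGGCCGTTACTGCTAAGGTACTAGTGAAAGG-3'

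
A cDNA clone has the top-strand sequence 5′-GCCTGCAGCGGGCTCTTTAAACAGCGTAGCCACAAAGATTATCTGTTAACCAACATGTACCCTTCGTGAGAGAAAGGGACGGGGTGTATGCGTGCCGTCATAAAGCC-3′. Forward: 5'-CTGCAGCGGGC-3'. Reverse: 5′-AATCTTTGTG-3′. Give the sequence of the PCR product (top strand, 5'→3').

5'-CTGCAGCGGGCTCTTTAAACAGCGTAGCCACAAAGATT-3'

Scanning the template, CTGCAGCGGGC occurs at positions 3–13; this primer anneals to the bottom strand there with its 3' end pointing downstream.
Taking the reverse complement of AATCTTTGTG gives CACAAAGATT, found at positions 31–40 on the template; the primer anneals here to the top strand with its 3' end pointing upstream.
The product is the template from position 3 through 40 (38 bp).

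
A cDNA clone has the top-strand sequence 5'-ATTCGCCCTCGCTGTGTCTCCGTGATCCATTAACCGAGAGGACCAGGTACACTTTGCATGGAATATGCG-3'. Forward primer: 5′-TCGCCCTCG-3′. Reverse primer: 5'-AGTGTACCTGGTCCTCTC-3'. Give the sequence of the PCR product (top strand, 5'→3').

Forward primer TCGCCCTCG is found on the top strand at positions 3–11.
Reverse complement of the reverse primer: GAGAGGACCAGGTACACT. This occurs on the top strand at positions 36–53.
The product is the template from position 3 through 53 (51 bp).

5'-TCGCCCTCGCTGTGTCTCCGTGATCCATTAACCGAGAGGACCAGGTACACT-3'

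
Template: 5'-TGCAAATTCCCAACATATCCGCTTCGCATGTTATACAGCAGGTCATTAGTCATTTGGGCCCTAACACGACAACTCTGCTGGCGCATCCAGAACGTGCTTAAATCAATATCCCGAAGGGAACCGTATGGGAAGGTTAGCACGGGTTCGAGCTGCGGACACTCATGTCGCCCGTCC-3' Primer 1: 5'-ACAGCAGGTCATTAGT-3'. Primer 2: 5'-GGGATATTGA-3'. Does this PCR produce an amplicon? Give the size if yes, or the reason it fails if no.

Primer 1 (ACAGCAGGTCATTAGT) matches the top strand at positions 35–50; it acts as a forward primer.
Primer 2's reverse complement is TCAATATCCC, matching the top strand at positions 103–112; it acts as a reverse primer.
The 3' ends face each other across positions 35–112, giving a 78 bp product.

Yes — a 78 bp product.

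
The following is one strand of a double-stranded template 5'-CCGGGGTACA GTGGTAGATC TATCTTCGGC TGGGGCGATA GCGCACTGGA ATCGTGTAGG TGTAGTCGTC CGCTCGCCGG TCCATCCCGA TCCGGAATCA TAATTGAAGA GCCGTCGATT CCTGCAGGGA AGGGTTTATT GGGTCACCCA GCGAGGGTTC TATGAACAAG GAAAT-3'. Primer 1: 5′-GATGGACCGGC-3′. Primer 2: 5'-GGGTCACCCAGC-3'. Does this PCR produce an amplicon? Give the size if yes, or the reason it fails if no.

No product — the primers' 3' ends point away from each other.

Primer 1 (GATGGACCGGC) has reverse complement GCCGGTCCATC, which matches the top strand at positions 76–86; primer 1 anneals to the top strand there with its 3' end pointing upstream toward position 76.
Primer 2 (GGGTCACCCAGC) matches the top strand directly at positions 141–152; it anneals to the bottom strand with its 3' end pointing downstream toward position 152.
The 3' ends diverge (primer 1 extends toward position 1, primer 2 toward position 175), so the primers never converge on a shared product.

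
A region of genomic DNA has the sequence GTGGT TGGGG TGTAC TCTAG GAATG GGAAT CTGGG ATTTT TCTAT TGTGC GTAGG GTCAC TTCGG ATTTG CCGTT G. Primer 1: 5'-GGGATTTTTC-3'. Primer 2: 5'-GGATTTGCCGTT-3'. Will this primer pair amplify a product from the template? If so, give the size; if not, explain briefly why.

No product — both primers anneal to the same strand and extend in the same direction.

Primer 1 (GGGATTTTTC) matches the top strand at positions 33–42 (3' end points downstream).
Primer 2 (GGATTTGCCGTT) also matches the top strand directly, at positions 64–75 — its reverse complement AACGGCAAATCC is not present.
Both primers anneal to the bottom strand with 3' ends pointing the same way, so neither can prime synthesis back toward the other.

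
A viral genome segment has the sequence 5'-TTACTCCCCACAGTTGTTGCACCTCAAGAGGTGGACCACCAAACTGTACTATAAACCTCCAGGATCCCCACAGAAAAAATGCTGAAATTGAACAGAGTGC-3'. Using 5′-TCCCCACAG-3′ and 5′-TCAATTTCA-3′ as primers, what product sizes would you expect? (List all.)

87 bp, 27 bp

The forward primer TCCCCACAG matches the top strand at positions 5–13, 65–73.
The reverse primer's reverse complement is TGAAATTGA, matching at positions 83–91.
Each forward site pairs with the reverse site to give a product ending at position 91: sizes 87, 27 bp.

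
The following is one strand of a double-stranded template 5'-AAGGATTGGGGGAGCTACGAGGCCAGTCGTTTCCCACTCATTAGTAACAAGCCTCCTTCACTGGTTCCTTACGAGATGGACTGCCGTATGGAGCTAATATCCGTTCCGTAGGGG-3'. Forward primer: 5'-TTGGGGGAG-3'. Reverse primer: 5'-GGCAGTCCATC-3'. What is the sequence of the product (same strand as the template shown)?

5'-TTGGGGGAGCTACGAGGCCAGTCGTTTCCCACTCATTAGTAACAAGCCTCCTTCACTGGTTCCTTACGAGATGGACTGCC-3'

The forward primer matches the template at positions 6–14.
Taking the reverse complement of GGCAGTCCATC gives GATGGACTGCC, found at positions 75–85 on the template; the primer anneals here to the top strand with its 3' end pointing upstream.
The product is the template from position 6 through 85 (80 bp).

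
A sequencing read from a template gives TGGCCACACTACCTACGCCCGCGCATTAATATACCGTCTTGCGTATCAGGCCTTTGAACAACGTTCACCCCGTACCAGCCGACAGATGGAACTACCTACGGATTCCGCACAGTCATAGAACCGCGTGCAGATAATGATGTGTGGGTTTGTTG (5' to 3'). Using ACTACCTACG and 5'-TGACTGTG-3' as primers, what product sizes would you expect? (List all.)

The forward primer ACTACCTACG matches the top strand at positions 8–17, 91–100.
The reverse primer's reverse complement is CACAGTCA, matching at positions 108–115.
Each forward site pairs with the reverse site to give a product ending at position 115: sizes 108, 25 bp.

108 bp, 25 bp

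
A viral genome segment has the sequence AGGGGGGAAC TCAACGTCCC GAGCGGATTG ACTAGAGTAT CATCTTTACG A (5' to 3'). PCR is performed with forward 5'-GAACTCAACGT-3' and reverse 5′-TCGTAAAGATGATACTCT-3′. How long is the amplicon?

45 bp

The forward primer matches the template at positions 7–17.
The reverse primer's reverse complement is AGAGTATCATCTTTACGA, which matches the template at positions 34–51.
The product runs from position 7 to position 51, so its length is 51 − 7 + 1 = 45 bp.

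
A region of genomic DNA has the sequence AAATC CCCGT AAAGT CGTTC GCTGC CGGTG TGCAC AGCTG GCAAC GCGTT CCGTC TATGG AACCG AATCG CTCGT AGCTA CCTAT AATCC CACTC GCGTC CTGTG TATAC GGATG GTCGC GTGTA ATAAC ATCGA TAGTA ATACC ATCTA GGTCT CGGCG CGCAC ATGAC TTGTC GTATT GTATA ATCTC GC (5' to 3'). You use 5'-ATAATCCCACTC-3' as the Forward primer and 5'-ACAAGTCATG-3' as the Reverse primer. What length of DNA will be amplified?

Scanning the template, ATAATCCCACTC occurs at positions 84–95; this primer anneals to the bottom strand there with its 3' end pointing downstream.
The reverse primer's reverse complement is CATGACTTGT, which matches the template at positions 165–174.
The product runs from position 84 to position 174, so its length is 174 − 84 + 1 = 91 bp.

91 bp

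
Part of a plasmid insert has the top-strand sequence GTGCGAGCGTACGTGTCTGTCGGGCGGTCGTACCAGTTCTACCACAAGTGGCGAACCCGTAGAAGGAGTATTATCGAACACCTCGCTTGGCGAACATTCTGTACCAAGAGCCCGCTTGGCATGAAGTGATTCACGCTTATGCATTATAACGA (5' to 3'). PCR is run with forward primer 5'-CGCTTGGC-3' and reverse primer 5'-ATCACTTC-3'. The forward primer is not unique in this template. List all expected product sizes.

47 bp, 18 bp

The forward primer CGCTTGGC matches the top strand at positions 84–91, 113–120.
The reverse primer's reverse complement is GAAGTGAT, matching at positions 123–130.
Each forward site pairs with the reverse site to give a product ending at position 130: sizes 47, 18 bp.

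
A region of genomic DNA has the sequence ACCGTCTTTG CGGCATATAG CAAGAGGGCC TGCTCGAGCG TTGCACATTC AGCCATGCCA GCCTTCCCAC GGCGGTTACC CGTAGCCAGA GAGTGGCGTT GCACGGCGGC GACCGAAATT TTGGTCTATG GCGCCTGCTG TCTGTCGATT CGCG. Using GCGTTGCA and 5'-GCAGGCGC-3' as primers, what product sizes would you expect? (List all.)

The forward primer GCGTTGCA matches the top strand at positions 38–45, 96–103.
The reverse primer's reverse complement is GCGCCTGC, matching at positions 131–138.
Each forward site pairs with the reverse site to give a product ending at position 138: sizes 101, 43 bp.

101 bp, 43 bp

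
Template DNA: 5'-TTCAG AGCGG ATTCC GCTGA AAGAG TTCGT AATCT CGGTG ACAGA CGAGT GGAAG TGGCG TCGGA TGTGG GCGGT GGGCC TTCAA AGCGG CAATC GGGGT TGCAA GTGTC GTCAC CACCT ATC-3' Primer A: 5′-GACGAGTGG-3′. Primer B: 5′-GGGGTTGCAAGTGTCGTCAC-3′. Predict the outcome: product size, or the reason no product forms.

Primer A (GACGAGTGG) matches the top strand at positions 44–52 (3' end points downstream).
Primer B (GGGGTTGCAAGTGTCGTCAC) also matches the top strand directly, at positions 96–115 — its reverse complement GTGACGACACTTGCAACCCC is not present.
Both primers anneal to the bottom strand with 3' ends pointing the same way, so neither can prime synthesis back toward the other.

No product — both primers anneal to the same strand and extend in the same direction.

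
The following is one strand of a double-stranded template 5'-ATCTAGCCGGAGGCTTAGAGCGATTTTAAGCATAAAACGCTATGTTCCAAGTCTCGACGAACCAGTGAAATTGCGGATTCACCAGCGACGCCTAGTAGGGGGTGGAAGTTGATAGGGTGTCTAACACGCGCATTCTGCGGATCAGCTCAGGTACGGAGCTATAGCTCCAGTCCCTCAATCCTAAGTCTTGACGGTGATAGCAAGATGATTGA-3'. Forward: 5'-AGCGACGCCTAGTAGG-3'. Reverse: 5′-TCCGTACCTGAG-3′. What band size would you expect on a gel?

74 bp

Scanning the template, AGCGACGCCTAGTAGG occurs at positions 84–99; this primer anneals to the bottom strand there with its 3' end pointing downstream.
Reverse complement of the reverse primer: CTCAGGTACGGA. This occurs on the top strand at positions 146–157.
Amplicon spans positions 84–157: 74 bp.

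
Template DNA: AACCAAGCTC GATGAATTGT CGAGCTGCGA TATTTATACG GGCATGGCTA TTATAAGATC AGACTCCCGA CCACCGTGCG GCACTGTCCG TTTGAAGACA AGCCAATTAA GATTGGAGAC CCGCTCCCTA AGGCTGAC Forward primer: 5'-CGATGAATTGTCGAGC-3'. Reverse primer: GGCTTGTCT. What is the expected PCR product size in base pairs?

95 bp

Forward primer CGATGAATTGTCGAGC is found on the top strand at positions 10–25.
Reverse complement of the reverse primer: AGACAAGCC. This occurs on the top strand at positions 96–104.
Amplicon spans positions 10–104: 95 bp.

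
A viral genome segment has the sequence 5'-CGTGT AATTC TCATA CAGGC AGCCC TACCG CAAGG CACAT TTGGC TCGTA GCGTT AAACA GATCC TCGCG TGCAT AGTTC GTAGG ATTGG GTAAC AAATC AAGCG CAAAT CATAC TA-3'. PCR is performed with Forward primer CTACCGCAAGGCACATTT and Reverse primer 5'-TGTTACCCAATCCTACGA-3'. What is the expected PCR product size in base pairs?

72 bp

The forward primer matches the template at positions 25–42.
Taking the reverse complement of TGTTACCCAATCCTACGA gives TCGTAGGATTGGGTAACA, found at positions 79–96 on the template; the primer anneals here to the top strand with its 3' end pointing upstream.
The product runs from position 25 to position 96, so its length is 96 − 25 + 1 = 72 bp.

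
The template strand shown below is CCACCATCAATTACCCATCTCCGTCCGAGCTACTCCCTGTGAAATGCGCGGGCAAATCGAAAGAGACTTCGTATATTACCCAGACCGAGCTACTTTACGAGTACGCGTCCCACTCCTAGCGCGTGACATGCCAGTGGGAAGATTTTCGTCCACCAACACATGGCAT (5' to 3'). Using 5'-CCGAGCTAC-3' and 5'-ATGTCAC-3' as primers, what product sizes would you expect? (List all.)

The forward primer CCGAGCTAC matches the top strand at positions 25–33, 85–93.
The reverse primer's reverse complement is GTGACAT, matching at positions 123–129.
Each forward site pairs with the reverse site to give a product ending at position 129: sizes 105, 45 bp.

105 bp, 45 bp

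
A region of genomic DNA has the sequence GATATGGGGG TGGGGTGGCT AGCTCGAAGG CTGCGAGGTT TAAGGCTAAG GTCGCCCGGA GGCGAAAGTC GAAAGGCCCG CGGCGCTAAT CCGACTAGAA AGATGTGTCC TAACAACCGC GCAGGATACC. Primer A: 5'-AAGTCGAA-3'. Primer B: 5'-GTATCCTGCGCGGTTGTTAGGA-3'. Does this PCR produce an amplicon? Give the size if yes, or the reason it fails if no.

Primer A (AAGTCGAA) matches the top strand at positions 66–73; it acts as a forward primer.
Primer B's reverse complement is TCCTAACAACCGCGCAGGATAC, matching the top strand at positions 108–129; it acts as a reverse primer.
The 3' ends face each other across positions 66–129, giving a 64 bp product.

Yes — a 64 bp product.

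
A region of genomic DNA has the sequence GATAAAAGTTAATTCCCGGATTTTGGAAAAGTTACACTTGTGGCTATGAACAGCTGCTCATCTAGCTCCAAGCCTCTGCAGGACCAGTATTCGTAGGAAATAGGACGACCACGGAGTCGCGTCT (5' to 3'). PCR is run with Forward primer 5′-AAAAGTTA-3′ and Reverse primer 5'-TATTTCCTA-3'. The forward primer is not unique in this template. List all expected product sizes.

The forward primer AAAAGTTA matches the top strand at positions 4–11, 27–34.
The reverse primer's reverse complement is TAGGAAATA, matching at positions 94–102.
Each forward site pairs with the reverse site to give a product ending at position 102: sizes 99, 76 bp.

99 bp, 76 bp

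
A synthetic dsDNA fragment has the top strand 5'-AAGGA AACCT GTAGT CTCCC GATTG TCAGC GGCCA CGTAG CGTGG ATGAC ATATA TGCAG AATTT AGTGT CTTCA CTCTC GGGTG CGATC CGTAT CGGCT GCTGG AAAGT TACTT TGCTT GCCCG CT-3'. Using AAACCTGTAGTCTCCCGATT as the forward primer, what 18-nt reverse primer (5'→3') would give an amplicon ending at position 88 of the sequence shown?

The forward primer binds at positions 5–24; the product's 3' end on the top strand is position 88.
The reverse primer anneals to the top strand over positions 71–88, i.e. to CTTCACTCTCGGGTGCGA.
Its sequence written 5'→3' is the reverse complement: TCGCACCCGAGAGTGAAG.

5'-TCGCACCCGAGAGTGAAG-3'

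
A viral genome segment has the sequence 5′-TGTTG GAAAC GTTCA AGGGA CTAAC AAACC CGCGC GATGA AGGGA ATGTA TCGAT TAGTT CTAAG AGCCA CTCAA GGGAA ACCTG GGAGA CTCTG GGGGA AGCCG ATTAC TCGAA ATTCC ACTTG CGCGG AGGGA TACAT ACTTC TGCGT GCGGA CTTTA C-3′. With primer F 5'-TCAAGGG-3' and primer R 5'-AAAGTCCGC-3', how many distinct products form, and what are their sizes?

Two products: 147 bp, 88 bp

The forward primer TCAAGGG matches the top strand at positions 13–19, 72–78.
The reverse primer's reverse complement is GCGGACTTT, matching at positions 151–159.
Each forward site pairs with the reverse site to give a product ending at position 159: sizes 147, 88 bp.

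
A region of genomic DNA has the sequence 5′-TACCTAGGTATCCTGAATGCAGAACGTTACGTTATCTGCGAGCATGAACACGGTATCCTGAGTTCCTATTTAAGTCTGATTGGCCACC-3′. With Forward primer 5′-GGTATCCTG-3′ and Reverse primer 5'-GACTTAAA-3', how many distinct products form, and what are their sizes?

Two products: 70 bp, 25 bp

The forward primer GGTATCCTG matches the top strand at positions 7–15, 52–60.
The reverse primer's reverse complement is TTTAAGTC, matching at positions 69–76.
Each forward site pairs with the reverse site to give a product ending at position 76: sizes 70, 25 bp.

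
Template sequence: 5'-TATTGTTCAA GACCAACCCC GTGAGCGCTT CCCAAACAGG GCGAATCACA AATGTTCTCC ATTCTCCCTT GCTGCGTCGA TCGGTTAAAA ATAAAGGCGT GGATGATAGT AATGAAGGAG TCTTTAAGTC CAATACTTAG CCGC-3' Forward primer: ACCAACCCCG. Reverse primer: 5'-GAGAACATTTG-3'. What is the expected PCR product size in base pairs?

The forward primer matches the template at positions 12–21.
The reverse primer's reverse complement is CAAATGTTCTC, which matches the template at positions 49–59.
Product length = (reverse-primer end) − (forward-primer start) + 1 = 59 − 12 + 1 = 48 bp.

48 bp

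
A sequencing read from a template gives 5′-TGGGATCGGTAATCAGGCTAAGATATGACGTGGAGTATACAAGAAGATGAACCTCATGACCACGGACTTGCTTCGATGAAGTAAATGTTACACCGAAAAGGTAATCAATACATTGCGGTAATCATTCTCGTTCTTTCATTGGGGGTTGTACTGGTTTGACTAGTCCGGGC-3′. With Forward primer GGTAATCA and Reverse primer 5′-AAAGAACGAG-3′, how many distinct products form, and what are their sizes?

The forward primer GGTAATCA matches the top strand at positions 8–15, 100–107, 117–124.
The reverse primer's reverse complement is CTCGTTCTTT, matching at positions 127–136.
Each forward site pairs with the reverse site to give a product ending at position 136: sizes 129, 37, 20 bp.

Three products: 129 bp, 37 bp, 20 bp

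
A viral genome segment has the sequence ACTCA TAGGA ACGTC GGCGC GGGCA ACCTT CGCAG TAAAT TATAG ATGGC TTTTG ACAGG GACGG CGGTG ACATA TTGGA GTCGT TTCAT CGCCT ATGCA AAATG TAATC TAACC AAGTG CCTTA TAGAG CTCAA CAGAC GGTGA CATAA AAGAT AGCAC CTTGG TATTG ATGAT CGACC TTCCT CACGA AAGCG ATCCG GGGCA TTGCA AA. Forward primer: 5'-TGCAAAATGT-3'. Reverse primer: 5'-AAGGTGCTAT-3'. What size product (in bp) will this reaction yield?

Forward primer TGCAAAATGT is found on the top strand at positions 97–106.
The reverse primer's reverse complement is ATAGCACCTT, which matches the template at positions 154–163.
The product runs from position 97 to position 163, so its length is 163 − 97 + 1 = 67 bp.

67 bp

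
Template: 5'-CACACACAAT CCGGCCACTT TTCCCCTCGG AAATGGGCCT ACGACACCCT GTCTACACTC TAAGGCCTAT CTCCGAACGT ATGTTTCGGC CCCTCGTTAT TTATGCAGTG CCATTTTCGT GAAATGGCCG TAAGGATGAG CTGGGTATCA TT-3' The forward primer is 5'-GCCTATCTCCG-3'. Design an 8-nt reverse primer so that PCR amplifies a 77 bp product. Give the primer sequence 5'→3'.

5'-GCTCATCC-3'

The forward primer binds at positions 65–75, so a 77 bp product ends at position 65 + 77 − 1 = 141.
The reverse primer anneals to the top strand over positions 134–141, i.e. to GGATGAGC.
Its sequence written 5'→3' is the reverse complement: GCTCATCC.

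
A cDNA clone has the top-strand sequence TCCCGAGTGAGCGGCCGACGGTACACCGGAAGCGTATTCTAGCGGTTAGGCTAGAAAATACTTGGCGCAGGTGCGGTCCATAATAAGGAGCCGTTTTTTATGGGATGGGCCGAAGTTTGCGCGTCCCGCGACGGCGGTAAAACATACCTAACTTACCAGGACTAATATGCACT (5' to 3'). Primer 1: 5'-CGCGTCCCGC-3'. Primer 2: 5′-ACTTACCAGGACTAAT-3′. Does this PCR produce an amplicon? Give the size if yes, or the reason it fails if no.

No product — both primers anneal to the same strand and extend in the same direction.

Primer 1 (CGCGTCCCGC) matches the top strand at positions 120–129 (3' end points downstream).
Primer 2 (ACTTACCAGGACTAAT) also matches the top strand directly, at positions 151–166 — its reverse complement ATTAGTCCTGGTAAGT is not present.
Both primers anneal to the bottom strand with 3' ends pointing the same way, so neither can prime synthesis back toward the other.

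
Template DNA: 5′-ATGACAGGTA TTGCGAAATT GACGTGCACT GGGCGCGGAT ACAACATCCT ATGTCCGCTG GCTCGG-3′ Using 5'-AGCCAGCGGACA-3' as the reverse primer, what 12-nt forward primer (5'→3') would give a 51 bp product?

5'-GCGAAATTGACG-3'

The reverse primer's reverse complement TGTCCGCTGGCT matches the template at positions 52–63, so the product ends at position 63.
A 51 bp product then starts at position 63 − 51 + 1 = 13.
The forward primer is identical to the top strand there: GCGAAATTGACG.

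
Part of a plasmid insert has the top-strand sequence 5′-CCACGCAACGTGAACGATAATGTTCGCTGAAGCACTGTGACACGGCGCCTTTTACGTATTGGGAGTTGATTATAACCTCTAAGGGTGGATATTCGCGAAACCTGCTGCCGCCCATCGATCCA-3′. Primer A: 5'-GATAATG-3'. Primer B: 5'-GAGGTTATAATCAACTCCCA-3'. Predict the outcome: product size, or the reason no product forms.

Primer A (GATAATG) matches the top strand at positions 16–22; it acts as a forward primer.
Primer B's reverse complement is TGGGAGTTGATTATAACCTC, matching the top strand at positions 60–79; it acts as a reverse primer.
The 3' ends face each other across positions 16–79, giving a 64 bp product.

Yes — a 64 bp product.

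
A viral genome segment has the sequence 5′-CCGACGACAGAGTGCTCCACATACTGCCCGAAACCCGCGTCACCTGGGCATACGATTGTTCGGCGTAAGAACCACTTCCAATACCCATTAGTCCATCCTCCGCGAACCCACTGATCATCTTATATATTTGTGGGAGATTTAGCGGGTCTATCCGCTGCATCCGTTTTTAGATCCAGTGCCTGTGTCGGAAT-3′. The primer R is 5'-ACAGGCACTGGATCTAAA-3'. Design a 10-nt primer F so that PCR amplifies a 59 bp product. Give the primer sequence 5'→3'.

5'-TATTTGTGGG-3'

The reverse primer's reverse complement TTTAGATCCAGTGCCTGT matches the template at positions 166–183, so the product ends at position 183.
A 59 bp product then starts at position 183 − 59 + 1 = 125.
The forward primer is identical to the top strand there: TATTTGTGGG.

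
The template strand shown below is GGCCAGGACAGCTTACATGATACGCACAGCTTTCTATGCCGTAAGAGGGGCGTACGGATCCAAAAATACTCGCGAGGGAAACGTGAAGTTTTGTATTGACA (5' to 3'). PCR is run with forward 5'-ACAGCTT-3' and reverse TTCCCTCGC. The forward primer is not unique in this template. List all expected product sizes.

The forward primer ACAGCTT matches the top strand at positions 8–14, 26–32.
The reverse primer's reverse complement is GCGAGGGAA, matching at positions 72–80.
Each forward site pairs with the reverse site to give a product ending at position 80: sizes 73, 55 bp.

73 bp, 55 bp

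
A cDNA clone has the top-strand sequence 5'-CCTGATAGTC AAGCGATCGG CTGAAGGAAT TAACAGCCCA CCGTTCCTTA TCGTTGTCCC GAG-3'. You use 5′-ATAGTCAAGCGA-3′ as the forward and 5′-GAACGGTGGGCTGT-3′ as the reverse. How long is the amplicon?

42 bp

Scanning the template, ATAGTCAAGCGA occurs at positions 5–16; this primer anneals to the bottom strand there with its 3' end pointing downstream.
Reverse complement of the reverse primer: ACAGCCCACCGTTC. This occurs on the top strand at positions 33–46.
The product runs from position 5 to position 46, so its length is 46 − 5 + 1 = 42 bp.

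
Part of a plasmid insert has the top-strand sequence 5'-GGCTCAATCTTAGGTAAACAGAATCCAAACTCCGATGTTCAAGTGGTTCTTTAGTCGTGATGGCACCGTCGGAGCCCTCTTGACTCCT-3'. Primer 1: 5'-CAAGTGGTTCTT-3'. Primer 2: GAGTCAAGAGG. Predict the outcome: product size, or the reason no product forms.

Yes — a 47 bp product.

Primer 1 (CAAGTGGTTCTT) matches the top strand at positions 40–51; it acts as a forward primer.
Primer 2's reverse complement is CCTCTTGACTC, matching the top strand at positions 76–86; it acts as a reverse primer.
The 3' ends face each other across positions 40–86, giving a 47 bp product.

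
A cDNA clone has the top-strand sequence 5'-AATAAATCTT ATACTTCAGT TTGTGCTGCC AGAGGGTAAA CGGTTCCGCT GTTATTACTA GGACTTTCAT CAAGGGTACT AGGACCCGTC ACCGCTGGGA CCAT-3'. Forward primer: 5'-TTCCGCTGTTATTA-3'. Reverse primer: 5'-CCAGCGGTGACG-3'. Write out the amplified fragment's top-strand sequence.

5'-TTCCGCTGTTATTACTAGGACTTTCATCAAGGGTACTAGGACCCGTCACCGCTGG-3'

The forward primer matches the template at positions 44–57.
The reverse primer's reverse complement is CGTCACCGCTGG, which matches the template at positions 87–98.
The product is the template from position 44 through 98 (55 bp).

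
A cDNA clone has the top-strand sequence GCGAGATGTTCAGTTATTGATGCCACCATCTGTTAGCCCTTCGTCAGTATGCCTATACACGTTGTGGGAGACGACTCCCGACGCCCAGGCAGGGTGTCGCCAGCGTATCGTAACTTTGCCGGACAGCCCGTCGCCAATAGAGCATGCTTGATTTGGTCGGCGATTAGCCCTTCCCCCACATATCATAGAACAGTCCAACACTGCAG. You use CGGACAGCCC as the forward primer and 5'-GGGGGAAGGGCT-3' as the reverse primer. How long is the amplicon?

Forward primer CGGACAGCCC is found on the top strand at positions 120–129.
The reverse primer's reverse complement is AGCCCTTCCCCC, which matches the template at positions 166–177.
Product length = (reverse-primer end) − (forward-primer start) + 1 = 177 − 120 + 1 = 58 bp.

58 bp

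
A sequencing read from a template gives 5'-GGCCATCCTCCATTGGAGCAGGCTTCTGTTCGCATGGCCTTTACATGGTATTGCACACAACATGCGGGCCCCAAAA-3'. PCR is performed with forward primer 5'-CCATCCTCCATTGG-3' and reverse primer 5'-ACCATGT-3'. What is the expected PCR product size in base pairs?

Forward primer CCATCCTCCATTGG is found on the top strand at positions 3–16.
Taking the reverse complement of ACCATGT gives ACATGGT, found at positions 43–49 on the template; the primer anneals here to the top strand with its 3' end pointing upstream.
Product length = (reverse-primer end) − (forward-primer start) + 1 = 49 − 3 + 1 = 47 bp.

47 bp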